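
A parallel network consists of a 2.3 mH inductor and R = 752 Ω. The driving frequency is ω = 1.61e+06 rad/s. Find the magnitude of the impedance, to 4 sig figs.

X_L = ωL = 3703 Ω
Parallel: admittances add. Y = 1/R + 1/(jωL)
Y = (0.001330 − j0.0002701) S
|Y| = 0.001357 S → |Z| = 1/|Y| = 737.0 Ω, ∠Z = −∠Y = 11.48°

737.0 Ω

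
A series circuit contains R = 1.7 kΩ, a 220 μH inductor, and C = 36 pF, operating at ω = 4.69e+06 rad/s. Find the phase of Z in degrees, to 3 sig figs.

X_L = ωL = 1030 Ω
X_C = 1/(ωC) = 5920 Ω
Net reactance X = X_L − X_C = -4890 Ω
Z = 1700 − j4890 Ω
|Z| = √(1700² + 4890²) = 5180 Ω
∠Z = arctan(-4890/1700) = -70.8°

-70.8°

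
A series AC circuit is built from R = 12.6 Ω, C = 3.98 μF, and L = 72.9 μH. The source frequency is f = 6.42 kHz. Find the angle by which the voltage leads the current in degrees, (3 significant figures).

ω = 2πf = 40340 rad/s
X_L = ωL = 2.94 Ω
X_C = 1/(ωC) = 6.23 Ω
Net reactance X = X_L − X_C = -3.29 Ω
Z = 12.6 − j3.29 Ω
|Z| = √(12.6² + 3.29²) = 13.0 Ω
∠Z = arctan(-3.29/12.6) = -14.6°

-14.6°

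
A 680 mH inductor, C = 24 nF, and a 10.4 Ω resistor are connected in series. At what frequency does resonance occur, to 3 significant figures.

ω₀ = 1/√(LC) = 1/√(0.68 × 2.4e-08) = 7828 rad/s
f₀ = ω₀/(2π) = 1.25 kHz

1.25 kHz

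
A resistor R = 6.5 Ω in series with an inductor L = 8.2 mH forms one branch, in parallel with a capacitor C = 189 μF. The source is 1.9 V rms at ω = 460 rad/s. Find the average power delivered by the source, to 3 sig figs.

X_L = ωL = 3.77 Ω
X_C = 1/(ωC) = 11.5 Ω
Branch 1 (R+jX_L): Z₁ = 6.50 + j3.77 Ω, |Z₁| = 7.52 Ω
Branch 2 (−jX_C): Z₂ = −j11.5 Ω
Parallel: Z = Z₁Z₂/(Z₁+Z₂), |Z| = 8.56 Ω, ∠Z = -9.93°
I = V/|Z| = 222 mA
P = VI cos φ = 1.9 × 0.222 × cos(-9.93°) = 415 mW

415 mW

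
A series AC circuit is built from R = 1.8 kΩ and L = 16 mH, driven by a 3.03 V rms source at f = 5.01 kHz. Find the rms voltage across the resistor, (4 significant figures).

ω = 2πf = 31480 rad/s
X_L = ωL = 503.7 Ω
Z = 1800 + j503.7 Ω
|Z| = √(1800² + 503.7²) = 1869 Ω
I = V/|Z| = 1.621 mA
V_R = I·|Z_R| = 0.001621 × 1800 = 2.918 V

2.918 V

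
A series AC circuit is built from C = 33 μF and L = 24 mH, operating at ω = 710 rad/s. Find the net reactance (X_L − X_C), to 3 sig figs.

X_L = ωL = 17.0 Ω
X_C = 1/(ωC) = 42.7 Ω
X = 17.0 − 42.7 = -25.6 Ω

-25.6 Ω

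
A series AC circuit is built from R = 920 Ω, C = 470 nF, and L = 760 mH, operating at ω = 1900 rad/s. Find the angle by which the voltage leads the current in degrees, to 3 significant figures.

19.4°

X_L = ωL = 1440 Ω
X_C = 1/(ωC) = 1120 Ω
Net reactance X = X_L − X_C = 324 Ω
Z = 920 + j324 Ω
|Z| = √(920² + 324²) = 975 Ω
∠Z = arctan(324/920) = 19.4°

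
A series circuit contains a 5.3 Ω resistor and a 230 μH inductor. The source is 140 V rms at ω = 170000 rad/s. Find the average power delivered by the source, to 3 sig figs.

66.7 W

X_L = ωL = 39.1 Ω
Z = 5.30 + j39.1 Ω
|Z| = √(5.30² + 39.1²) = 39.5 Ω
∠Z = arctan(39.1/5.30) = 82.3°
I = V/|Z| = 3.55 A
P = VI cos φ = 140 × 3.55 × cos(82.3°) = 66.7 W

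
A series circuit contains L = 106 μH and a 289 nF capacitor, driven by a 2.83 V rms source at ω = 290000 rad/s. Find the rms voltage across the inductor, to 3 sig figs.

4.63 V

X_L = ωL = 30.7 Ω
X_C = 1/(ωC) = 11.9 Ω
Net reactance X = X_L − X_C = 18.8 Ω
Z = j18.8 Ω
|Z| = √(0² + 18.8²) = 18.8 Ω
I = V/|Z| = 150 mA
V_L = I·|Z_L| = 0.150 × 30.7 = 4.63 V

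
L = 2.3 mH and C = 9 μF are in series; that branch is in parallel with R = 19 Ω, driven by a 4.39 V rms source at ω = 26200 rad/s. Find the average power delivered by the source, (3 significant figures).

X_L = ωL = 60.3 Ω
X_C = 1/(ωC) = 4.24 Ω
Branch 1: Z₁ = R = 19.0 Ω
Branch 2 (series LC): Z₂ = j(X_L − X_C) = j56.0 Ω
Parallel: Z = Z₁Z₂/(Z₁+Z₂), |Z| = 18.0 Ω, ∠Z = 18.7°
I = V/|Z| = 244 mA
P = VI cos φ = 4.39 × 0.244 × cos(18.7°) = 1.01 W

1.01 W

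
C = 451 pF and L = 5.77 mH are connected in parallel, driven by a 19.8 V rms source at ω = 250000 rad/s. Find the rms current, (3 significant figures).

X_L = ωL = 1440 Ω
X_C = 1/(ωC) = 8870 Ω
Parallel: admittances add. Y = 1/(jωL) + jωC
Y = (0 − j0.000580) S
|Y| = 0.000580 S → |Z| = 1/|Y| = 1720 Ω, ∠Z = −∠Y = 90.0°
I = V/|Z| = 19.8/1720 = 11.5 mA

11.5 mA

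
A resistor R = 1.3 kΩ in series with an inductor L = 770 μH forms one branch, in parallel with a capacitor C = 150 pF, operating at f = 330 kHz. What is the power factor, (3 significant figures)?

0.978

ω = 2πf = 2.073e+06 rad/s
X_L = ωL = 1600 Ω
X_C = 1/(ωC) = 3220 Ω
Branch 1 (R+jX_L): Z₁ = 1300 + j1600 Ω, |Z₁| = 2060 Ω
Branch 2 (−jX_C): Z₂ = −j3220 Ω
Parallel: Z = Z₁Z₂/(Z₁+Z₂), |Z| = 3190 Ω, ∠Z = 12.1°
cos φ = cos(12.1°) = 0.978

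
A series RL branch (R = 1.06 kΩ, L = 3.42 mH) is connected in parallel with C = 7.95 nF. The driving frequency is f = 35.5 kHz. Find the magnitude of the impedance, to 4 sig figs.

ω = 2πf = 223100 rad/s
X_L = ωL = 762.8 Ω
X_C = 1/(ωC) = 563.9 Ω
Branch 1 (R+jX_L): Z₁ = 1060 + j762.8 Ω, |Z₁| = 1306 Ω
Branch 2 (−jX_C): Z₂ = −j563.9 Ω
Parallel: Z = Z₁Z₂/(Z₁+Z₂), |Z| = 682.9 Ω, ∠Z = -64.89°

682.9 Ω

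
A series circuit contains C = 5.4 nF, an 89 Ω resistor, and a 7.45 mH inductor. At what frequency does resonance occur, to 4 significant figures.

ω₀ = 1/√(LC) = 1/√(0.00745 × 5.4e-09) = 157700 rad/s
f₀ = ω₀/(2π) = 25.09 kHz

25.09 kHz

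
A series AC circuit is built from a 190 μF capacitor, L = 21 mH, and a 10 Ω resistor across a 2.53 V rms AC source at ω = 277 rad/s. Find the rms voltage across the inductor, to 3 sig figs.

X_L = ωL = 5.82 Ω
X_C = 1/(ωC) = 19.0 Ω
Net reactance X = X_L − X_C = -13.2 Ω
Z = 10.0 − j13.2 Ω
|Z| = √(10.0² + 13.2²) = 16.5 Ω
I = V/|Z| = 153 mA
V_L = I·|Z_L| = 0.153 × 5.82 = 0.889 V

0.889 V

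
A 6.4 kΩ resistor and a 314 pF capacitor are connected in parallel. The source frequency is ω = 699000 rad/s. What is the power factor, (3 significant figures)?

0.580

X_C = 1/(ωC) = 4560 Ω
Parallel: admittances add. Y = 1/R + jωC
Y = (0.000156 + j0.000219) S
|Y| = 0.000269 S → |Z| = 1/|Y| = 3710 Ω, ∠Z = −∠Y = -54.6°
cos φ = cos(-54.6°) = 0.580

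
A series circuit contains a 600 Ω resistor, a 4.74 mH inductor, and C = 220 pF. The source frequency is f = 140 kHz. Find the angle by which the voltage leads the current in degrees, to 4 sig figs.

-58.98°

ω = 2πf = 879600 rad/s
X_L = ωL = 4170 Ω
X_C = 1/(ωC) = 5167 Ω
Net reactance X = X_L − X_C = -997.8 Ω
Z = 600.0 − j997.8 Ω
|Z| = √(600.0² + 997.8²) = 1164 Ω
∠Z = arctan(-997.8/600.0) = -58.98°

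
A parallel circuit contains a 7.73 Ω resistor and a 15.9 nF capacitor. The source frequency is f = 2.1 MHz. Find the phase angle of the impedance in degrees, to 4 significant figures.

ω = 2πf = 1.319e+07 rad/s
X_C = 1/(ωC) = 4.767 Ω
Parallel: admittances add. Y = 1/R + jωC
Y = (0.1294 + j0.2098) S
|Y| = 0.2465 S → |Z| = 1/|Y| = 4.057 Ω, ∠Z = −∠Y = -58.34°

-58.34°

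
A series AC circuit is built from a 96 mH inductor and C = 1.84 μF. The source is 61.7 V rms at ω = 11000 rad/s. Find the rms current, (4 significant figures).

61.30 mA

X_L = ωL = 1056 Ω
X_C = 1/(ωC) = 49.41 Ω
Net reactance X = X_L − X_C = 1007 Ω
Z = j1007 Ω
|Z| = √(0² + 1007²) = 1007 Ω
I = V/|Z| = 61.7/1007 = 61.30 mA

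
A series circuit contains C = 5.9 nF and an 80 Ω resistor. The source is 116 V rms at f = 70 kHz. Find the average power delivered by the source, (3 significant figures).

ω = 2πf = 439800 rad/s
X_C = 1/(ωC) = 385 Ω
Z = 80.0 − j385 Ω
|Z| = √(80.0² + 385²) = 394 Ω
∠Z = arctan(-385/80.0) = -78.3°
I = V/|Z| = 295 mA
P = VI cos φ = 116 × 0.295 × cos(-78.3°) = 6.95 W

6.95 W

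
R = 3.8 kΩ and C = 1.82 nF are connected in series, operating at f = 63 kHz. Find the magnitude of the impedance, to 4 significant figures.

ω = 2πf = 395800 rad/s
X_C = 1/(ωC) = 1388 Ω
Z = 3800 − j1388 Ω
|Z| = √(3800² + 1388²) = 4046 Ω

4046 Ω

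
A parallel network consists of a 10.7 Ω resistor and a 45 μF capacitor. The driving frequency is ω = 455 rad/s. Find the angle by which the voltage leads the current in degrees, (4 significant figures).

X_C = 1/(ωC) = 48.84 Ω
Parallel: admittances add. Y = 1/R + jωC
Y = (0.09346 + j0.02048) S
|Y| = 0.09567 S → |Z| = 1/|Y| = 10.45 Ω, ∠Z = −∠Y = -12.36°

-12.36°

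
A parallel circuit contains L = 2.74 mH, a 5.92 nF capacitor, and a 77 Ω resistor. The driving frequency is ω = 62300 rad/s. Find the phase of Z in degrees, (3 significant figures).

22.9°

X_L = ωL = 171 Ω
X_C = 1/(ωC) = 2710 Ω
Parallel: admittances add. Y = 1/R + 1/(jωL) + jωC
Y = (0.0130 − j0.00549) S
|Y| = 0.0141 S → |Z| = 1/|Y| = 70.9 Ω, ∠Z = −∠Y = 22.9°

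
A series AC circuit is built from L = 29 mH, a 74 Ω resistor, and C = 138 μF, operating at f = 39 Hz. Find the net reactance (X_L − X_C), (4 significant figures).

-22.47 Ω

ω = 2πf = 245.0 rad/s
X_L = ωL = 7.106 Ω
X_C = 1/(ωC) = 29.57 Ω
X = 7.106 − 29.57 = -22.47 Ω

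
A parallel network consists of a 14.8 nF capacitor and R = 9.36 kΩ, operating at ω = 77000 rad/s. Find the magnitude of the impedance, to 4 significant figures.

X_C = 1/(ωC) = 877.5 Ω
Parallel: admittances add. Y = 1/R + jωC
Y = (0.0001068 + j0.001140) S
|Y| = 0.001145 S → |Z| = 1/|Y| = 873.7 Ω, ∠Z = −∠Y = -84.64°

873.7 Ω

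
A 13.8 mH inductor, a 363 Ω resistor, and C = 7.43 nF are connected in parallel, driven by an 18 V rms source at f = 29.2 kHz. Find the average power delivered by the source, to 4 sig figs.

ω = 2πf = 183500 rad/s
X_L = ωL = 2532 Ω
X_C = 1/(ωC) = 733.6 Ω
Parallel: admittances add. Y = 1/R + 1/(jωL) + jωC
Y = (0.002755 + j0.0009682) S
|Y| = 0.002920 S → |Z| = 1/|Y| = 342.5 Ω, ∠Z = −∠Y = -19.36°
I = V/|Z| = 52.56 mA
P = VI cos φ = 18 × 0.05256 × cos(-19.36°) = 892.6 mW

892.6 mW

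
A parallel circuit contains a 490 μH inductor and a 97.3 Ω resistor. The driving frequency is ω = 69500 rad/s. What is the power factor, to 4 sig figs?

X_L = ωL = 34.05 Ω
Parallel: admittances add. Y = 1/R + 1/(jωL)
Y = (0.01028 − j0.02936) S
|Y| = 0.03111 S → |Z| = 1/|Y| = 32.14 Ω, ∠Z = −∠Y = 70.71°
cos φ = cos(70.71°) = 0.3304

0.3304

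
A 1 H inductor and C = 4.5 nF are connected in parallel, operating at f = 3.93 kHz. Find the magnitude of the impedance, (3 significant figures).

ω = 2πf = 24690 rad/s
X_L = ωL = 24700 Ω
X_C = 1/(ωC) = 9000 Ω
Parallel: admittances add. Y = 1/(jωL) + jωC
Y = (0 + j7.06e-05) S
|Y| = 7.06e-05 S → |Z| = 1/|Y| = 14200 Ω, ∠Z = −∠Y = -90.0°

14200 Ω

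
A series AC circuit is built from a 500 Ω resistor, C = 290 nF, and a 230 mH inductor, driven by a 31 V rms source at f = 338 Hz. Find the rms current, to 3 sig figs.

ω = 2πf = 2124 rad/s
X_L = ωL = 488 Ω
X_C = 1/(ωC) = 1620 Ω
Net reactance X = X_L − X_C = -1140 Ω
Z = 500 − j1140 Ω
|Z| = √(500² + 1140²) = 1240 Ω
I = V/|Z| = 31/1240 = 25.0 mA

25.0 mA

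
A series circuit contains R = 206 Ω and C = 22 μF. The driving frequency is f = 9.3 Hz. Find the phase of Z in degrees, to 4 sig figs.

-75.17°

ω = 2πf = 58.43 rad/s
X_C = 1/(ωC) = 777.9 Ω
Z = 206.0 − j777.9 Ω
|Z| = √(206.0² + 777.9²) = 804.7 Ω
∠Z = arctan(-777.9/206.0) = -75.17°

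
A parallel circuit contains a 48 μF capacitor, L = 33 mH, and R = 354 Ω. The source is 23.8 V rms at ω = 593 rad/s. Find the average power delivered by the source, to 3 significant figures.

X_L = ωL = 19.6 Ω
X_C = 1/(ωC) = 35.1 Ω
Parallel: admittances add. Y = 1/R + 1/(jωL) + jωC
Y = (0.00282 − j0.0226) S
|Y| = 0.0228 S → |Z| = 1/|Y| = 43.8 Ω, ∠Z = −∠Y = 82.9°
I = V/|Z| = 543 mA
P = VI cos φ = 23.8 × 0.543 × cos(82.9°) = 1.60 W

1.60 W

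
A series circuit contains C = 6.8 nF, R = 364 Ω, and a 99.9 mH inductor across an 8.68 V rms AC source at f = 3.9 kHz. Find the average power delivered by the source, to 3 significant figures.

2.15 mW

ω = 2πf = 24500 rad/s
X_L = ωL = 2450 Ω
X_C = 1/(ωC) = 6000 Ω
Net reactance X = X_L − X_C = -3550 Ω
Z = 364 − j3550 Ω
|Z| = √(364² + 3550²) = 3570 Ω
∠Z = arctan(-3550/364) = -84.2°
I = V/|Z| = 2.43 mA
P = VI cos φ = 8.68 × 0.00243 × cos(-84.2°) = 2.15 mW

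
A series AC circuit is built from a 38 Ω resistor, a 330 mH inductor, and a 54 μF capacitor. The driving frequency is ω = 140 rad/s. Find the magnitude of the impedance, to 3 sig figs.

94.1 Ω

X_L = ωL = 46.2 Ω
X_C = 1/(ωC) = 132 Ω
Net reactance X = X_L − X_C = -86.1 Ω
Z = 38.0 − j86.1 Ω
|Z| = √(38.0² + 86.1²) = 94.1 Ω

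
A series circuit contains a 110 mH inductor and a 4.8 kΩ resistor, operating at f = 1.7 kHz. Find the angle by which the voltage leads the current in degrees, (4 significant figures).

13.75°

ω = 2πf = 10680 rad/s
X_L = ωL = 1175 Ω
Z = 4800 + j1175 Ω
|Z| = √(4800² + 1175²) = 4942 Ω
∠Z = arctan(1175/4800) = 13.75°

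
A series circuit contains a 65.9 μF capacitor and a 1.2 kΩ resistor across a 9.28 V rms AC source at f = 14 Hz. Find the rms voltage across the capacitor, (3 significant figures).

1.32 V

ω = 2πf = 87.96 rad/s
X_C = 1/(ωC) = 173 Ω
Z = 1200 − j173 Ω
|Z| = √(1200² + 173²) = 1210 Ω
I = V/|Z| = 7.65 mA
V_C = I·|Z_C| = 0.00765 × 173 = 1.32 V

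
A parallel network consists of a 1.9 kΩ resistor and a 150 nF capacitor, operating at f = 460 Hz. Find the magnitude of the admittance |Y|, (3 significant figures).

ω = 2πf = 2890 rad/s
X_C = 1/(ωC) = 2310 Ω
Parallel: admittances add. Y = 1/R + jωC
Y = (0.000526 + j0.000434) S
|Y| = 0.000682 S → |Z| = 1/|Y| = 1470 Ω, ∠Z = −∠Y = -39.5°

682 μS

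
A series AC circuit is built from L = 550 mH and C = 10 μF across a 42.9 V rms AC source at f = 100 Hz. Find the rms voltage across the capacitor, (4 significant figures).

ω = 2πf = 628.3 rad/s
X_L = ωL = 345.6 Ω
X_C = 1/(ωC) = 159.2 Ω
Net reactance X = X_L − X_C = 186.4 Ω
Z = j186.4 Ω
|Z| = √(0² + 186.4²) = 186.4 Ω
I = V/|Z| = 230.1 mA
V_C = I·|Z_C| = 0.2301 × 159.2 = 36.63 V

36.63 V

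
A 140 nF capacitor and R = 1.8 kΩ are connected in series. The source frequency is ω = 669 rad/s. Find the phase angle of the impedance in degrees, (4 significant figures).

X_C = 1/(ωC) = 10680 Ω
Z = 1800 − j10680 Ω
|Z| = √(1800² + 10680²) = 10830 Ω
∠Z = arctan(-10680/1800) = -80.43°

-80.43°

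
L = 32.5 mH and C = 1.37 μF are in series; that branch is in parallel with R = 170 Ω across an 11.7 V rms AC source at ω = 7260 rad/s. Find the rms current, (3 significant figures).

110 mA

X_L = ωL = 236 Ω
X_C = 1/(ωC) = 101 Ω
Branch 1: Z₁ = R = 170 Ω
Branch 2 (series LC): Z₂ = j(X_L − X_C) = j135 Ω
Parallel: Z = Z₁Z₂/(Z₁+Z₂), |Z| = 106 Ω, ∠Z = 51.5°
I = V/|Z| = 11.7/106 = 110 mA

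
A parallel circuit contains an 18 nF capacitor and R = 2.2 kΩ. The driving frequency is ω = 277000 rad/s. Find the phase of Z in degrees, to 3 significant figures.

-84.8°

X_C = 1/(ωC) = 201 Ω
Parallel: admittances add. Y = 1/R + jωC
Y = (0.000455 + j0.00499) S
|Y| = 0.00501 S → |Z| = 1/|Y| = 200 Ω, ∠Z = −∠Y = -84.8°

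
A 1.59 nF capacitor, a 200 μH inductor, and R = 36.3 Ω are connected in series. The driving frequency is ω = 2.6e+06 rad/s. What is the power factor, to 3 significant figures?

X_L = ωL = 520 Ω
X_C = 1/(ωC) = 242 Ω
Net reactance X = X_L − X_C = 278 Ω
Z = 36.3 + j278 Ω
|Z| = √(36.3² + 278²) = 280 Ω
∠Z = arctan(278/36.3) = 82.6°
cos φ = cos(82.6°) = 0.129

0.129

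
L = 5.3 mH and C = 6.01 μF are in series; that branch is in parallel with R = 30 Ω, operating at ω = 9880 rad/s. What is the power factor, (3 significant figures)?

X_L = ωL = 52.4 Ω
X_C = 1/(ωC) = 16.8 Ω
Branch 1: Z₁ = R = 30.0 Ω
Branch 2 (series LC): Z₂ = j(X_L − X_C) = j35.5 Ω
Parallel: Z = Z₁Z₂/(Z₁+Z₂), |Z| = 22.9 Ω, ∠Z = 40.2°
cos φ = cos(40.2°) = 0.764

0.764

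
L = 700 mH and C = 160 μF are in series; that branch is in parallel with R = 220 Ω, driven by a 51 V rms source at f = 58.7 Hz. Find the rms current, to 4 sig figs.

ω = 2πf = 368.8 rad/s
X_L = ωL = 258.2 Ω
X_C = 1/(ωC) = 16.95 Ω
Branch 1: Z₁ = R = 220.0 Ω
Branch 2 (series LC): Z₂ = j(X_L − X_C) = j241.2 Ω
Parallel: Z = Z₁Z₂/(Z₁+Z₂), |Z| = 162.6 Ω, ∠Z = 42.36°
I = V/|Z| = 51/162.6 = 313.7 mA

313.7 mA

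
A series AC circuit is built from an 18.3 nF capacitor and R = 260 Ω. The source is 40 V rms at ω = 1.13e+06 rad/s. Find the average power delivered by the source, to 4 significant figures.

X_C = 1/(ωC) = 48.36 Ω
Z = 260.0 − j48.36 Ω
|Z| = √(260.0² + 48.36²) = 264.5 Ω
∠Z = arctan(-48.36/260.0) = -10.54°
I = V/|Z| = 151.3 mA
P = VI cos φ = 40 × 0.1513 × cos(-10.54°) = 5.948 W

5.948 W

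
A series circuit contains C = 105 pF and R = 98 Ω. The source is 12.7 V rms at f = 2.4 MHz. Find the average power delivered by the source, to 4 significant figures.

ω = 2πf = 1.508e+07 rad/s
X_C = 1/(ωC) = 631.6 Ω
Z = 98.00 − j631.6 Ω
|Z| = √(98.00² + 631.6²) = 639.1 Ω
∠Z = arctan(-631.6/98.00) = -81.18°
I = V/|Z| = 19.87 mA
P = VI cos φ = 12.7 × 0.01987 × cos(-81.18°) = 38.70 mW

38.70 mW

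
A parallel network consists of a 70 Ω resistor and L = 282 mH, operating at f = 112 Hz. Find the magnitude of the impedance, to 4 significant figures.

ω = 2πf = 703.7 rad/s
X_L = ωL = 198.4 Ω
Parallel: admittances add. Y = 1/R + 1/(jωL)
Y = (0.01429 − j0.005039) S
|Y| = 0.01515 S → |Z| = 1/|Y| = 66.01 Ω, ∠Z = −∠Y = 19.43°

66.01 Ω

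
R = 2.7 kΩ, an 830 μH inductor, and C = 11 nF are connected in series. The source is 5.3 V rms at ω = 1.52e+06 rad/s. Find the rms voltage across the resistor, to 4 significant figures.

X_L = ωL = 1262 Ω
X_C = 1/(ωC) = 59.81 Ω
Net reactance X = X_L − X_C = 1202 Ω
Z = 2700 + j1202 Ω
|Z| = √(2700² + 1202²) = 2955 Ω
I = V/|Z| = 1.793 mA
V_R = I·|Z_R| = 0.001793 × 2700 = 4.842 V

4.842 V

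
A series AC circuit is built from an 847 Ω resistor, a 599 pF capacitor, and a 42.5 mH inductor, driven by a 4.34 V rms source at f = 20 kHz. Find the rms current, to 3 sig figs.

543 μA

ω = 2πf = 125700 rad/s
X_L = ωL = 5340 Ω
X_C = 1/(ωC) = 13300 Ω
Net reactance X = X_L − X_C = -7940 Ω
Z = 847 − j7940 Ω
|Z| = √(847² + 7940²) = 7990 Ω
I = V/|Z| = 4.34/7990 = 543 μA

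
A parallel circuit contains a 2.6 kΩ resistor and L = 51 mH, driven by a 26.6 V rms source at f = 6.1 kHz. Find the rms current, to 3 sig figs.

17.0 mA

ω = 2πf = 38330 rad/s
X_L = ωL = 1950 Ω
Parallel: admittances add. Y = 1/R + 1/(jωL)
Y = (0.000385 − j0.000512) S
|Y| = 0.000640 S → |Z| = 1/|Y| = 1560 Ω, ∠Z = −∠Y = 53.1°
I = V/|Z| = 26.6/1560 = 17.0 mA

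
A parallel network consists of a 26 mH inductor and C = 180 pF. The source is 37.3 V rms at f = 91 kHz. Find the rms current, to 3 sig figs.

ω = 2πf = 571800 rad/s
X_L = ωL = 14900 Ω
X_C = 1/(ωC) = 9720 Ω
Parallel: admittances add. Y = 1/(jωL) + jωC
Y = (0 + j3.57e-05) S
|Y| = 3.57e-05 S → |Z| = 1/|Y| = 28000 Ω, ∠Z = −∠Y = -90.0°
I = V/|Z| = 37.3/28000 = 1.33 mA

1.33 mA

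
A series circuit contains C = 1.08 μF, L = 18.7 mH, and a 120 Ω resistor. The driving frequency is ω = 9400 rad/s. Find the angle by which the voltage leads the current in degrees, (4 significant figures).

32.78°

X_L = ωL = 175.8 Ω
X_C = 1/(ωC) = 98.50 Ω
Net reactance X = X_L − X_C = 77.28 Ω
Z = 120.0 + j77.28 Ω
|Z| = √(120.0² + 77.28²) = 142.7 Ω
∠Z = arctan(77.28/120.0) = 32.78°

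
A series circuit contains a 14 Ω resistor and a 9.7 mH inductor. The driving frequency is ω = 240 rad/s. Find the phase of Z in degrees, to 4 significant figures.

9.441°

X_L = ωL = 2.328 Ω
Z = 14.00 + j2.328 Ω
|Z| = √(14.00² + 2.328²) = 14.19 Ω
∠Z = arctan(2.328/14.00) = 9.441°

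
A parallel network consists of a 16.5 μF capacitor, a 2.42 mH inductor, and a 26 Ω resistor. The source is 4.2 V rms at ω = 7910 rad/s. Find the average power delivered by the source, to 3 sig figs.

X_L = ωL = 19.1 Ω
X_C = 1/(ωC) = 7.66 Ω
Parallel: admittances add. Y = 1/R + 1/(jωL) + jωC
Y = (0.0385 + j0.0783) S
|Y| = 0.0872 S → |Z| = 1/|Y| = 11.5 Ω, ∠Z = −∠Y = -63.8°
I = V/|Z| = 366 mA
P = VI cos φ = 4.2 × 0.366 × cos(-63.8°) = 678 mW

678 mW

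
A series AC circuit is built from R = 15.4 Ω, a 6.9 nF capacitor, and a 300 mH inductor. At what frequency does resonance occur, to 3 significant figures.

ω₀ = 1/√(LC) = 1/√(0.3 × 6.9e-09) = 21980 rad/s
f₀ = ω₀/(2π) = 3.50 kHz

3.50 kHz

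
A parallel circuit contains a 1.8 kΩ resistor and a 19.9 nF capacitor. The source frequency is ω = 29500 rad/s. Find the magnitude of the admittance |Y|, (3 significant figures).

808 μS

X_C = 1/(ωC) = 1700 Ω
Parallel: admittances add. Y = 1/R + jωC
Y = (0.000556 + j0.000587) S
|Y| = 0.000808 S → |Z| = 1/|Y| = 1240 Ω, ∠Z = −∠Y = -46.6°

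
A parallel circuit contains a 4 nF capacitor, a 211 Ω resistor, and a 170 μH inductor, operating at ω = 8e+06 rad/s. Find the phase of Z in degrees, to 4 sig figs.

-81.38°

X_L = ωL = 1360 Ω
X_C = 1/(ωC) = 31.25 Ω
Parallel: admittances add. Y = 1/R + 1/(jωL) + jωC
Y = (0.004739 + j0.03126) S
|Y| = 0.03162 S → |Z| = 1/|Y| = 31.62 Ω, ∠Z = −∠Y = -81.38°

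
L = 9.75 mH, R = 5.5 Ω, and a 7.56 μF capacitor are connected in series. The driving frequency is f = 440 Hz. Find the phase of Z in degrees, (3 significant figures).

ω = 2πf = 2765 rad/s
X_L = ωL = 27.0 Ω
X_C = 1/(ωC) = 47.8 Ω
Net reactance X = X_L − X_C = -20.9 Ω
Z = 5.50 − j20.9 Ω
|Z| = √(5.50² + 20.9²) = 21.6 Ω
∠Z = arctan(-20.9/5.50) = -75.3°

-75.3°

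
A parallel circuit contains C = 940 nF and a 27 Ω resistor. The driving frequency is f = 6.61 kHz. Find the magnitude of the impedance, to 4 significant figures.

18.58 Ω

ω = 2πf = 41530 rad/s
X_C = 1/(ωC) = 25.61 Ω
Parallel: admittances add. Y = 1/R + jωC
Y = (0.03704 + j0.03904) S
|Y| = 0.05381 S → |Z| = 1/|Y| = 18.58 Ω, ∠Z = −∠Y = -46.51°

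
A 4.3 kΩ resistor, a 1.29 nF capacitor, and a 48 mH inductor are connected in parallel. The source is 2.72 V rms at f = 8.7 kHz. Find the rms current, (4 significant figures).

ω = 2πf = 54660 rad/s
X_L = ωL = 2624 Ω
X_C = 1/(ωC) = 14180 Ω
Parallel: admittances add. Y = 1/R + 1/(jωL) + jωC
Y = (0.0002326 − j0.0003106) S
|Y| = 0.0003880 S → |Z| = 1/|Y| = 2577 Ω, ∠Z = −∠Y = 53.18°
I = V/|Z| = 2.72/2577 = 1.055 mA

1.055 mA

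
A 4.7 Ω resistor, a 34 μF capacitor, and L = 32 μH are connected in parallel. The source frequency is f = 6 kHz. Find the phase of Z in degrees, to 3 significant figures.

ω = 2πf = 37700 rad/s
X_L = ωL = 1.21 Ω
X_C = 1/(ωC) = 0.780 Ω
Parallel: admittances add. Y = 1/R + 1/(jωL) + jωC
Y = (0.213 + j0.453) S
|Y| = 0.500 S → |Z| = 1/|Y| = 2.00 Ω, ∠Z = −∠Y = -64.8°

-64.8°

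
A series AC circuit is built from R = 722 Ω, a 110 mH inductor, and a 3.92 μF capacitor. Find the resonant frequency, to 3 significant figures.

ω₀ = 1/√(LC) = 1/√(0.11 × 3.92e-06) = 1523 rad/s
f₀ = ω₀/(2π) = 242 Hz

242 Hz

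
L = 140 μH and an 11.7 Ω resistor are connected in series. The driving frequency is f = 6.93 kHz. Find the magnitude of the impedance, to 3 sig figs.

13.2 Ω

ω = 2πf = 43540 rad/s
X_L = ωL = 6.10 Ω
Z = 11.7 + j6.10 Ω
|Z| = √(11.7² + 6.10²) = 13.2 Ω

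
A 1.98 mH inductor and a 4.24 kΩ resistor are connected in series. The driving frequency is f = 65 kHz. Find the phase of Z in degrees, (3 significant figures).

ω = 2πf = 408400 rad/s
X_L = ωL = 809 Ω
Z = 4240 + j809 Ω
|Z| = √(4240² + 809²) = 4320 Ω
∠Z = arctan(809/4240) = 10.8°

10.8°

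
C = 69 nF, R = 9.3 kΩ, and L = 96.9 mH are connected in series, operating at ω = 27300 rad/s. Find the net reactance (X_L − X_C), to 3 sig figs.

X_L = ωL = 2650 Ω
X_C = 1/(ωC) = 531 Ω
X = 2650 − 531 = 2110 Ω

2110 Ω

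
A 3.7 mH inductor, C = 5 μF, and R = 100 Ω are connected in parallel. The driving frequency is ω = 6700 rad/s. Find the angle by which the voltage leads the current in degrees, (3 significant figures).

X_L = ωL = 24.8 Ω
X_C = 1/(ωC) = 29.9 Ω
Parallel: admittances add. Y = 1/R + 1/(jωL) + jωC
Y = (0.0100 − j0.00684) S
|Y| = 0.0121 S → |Z| = 1/|Y| = 82.5 Ω, ∠Z = −∠Y = 34.4°

34.4°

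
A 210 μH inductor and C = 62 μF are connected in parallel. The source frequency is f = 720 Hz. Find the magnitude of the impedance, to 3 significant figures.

1.30 Ω

ω = 2πf = 4524 rad/s
X_L = ωL = 0.950 Ω
X_C = 1/(ωC) = 3.57 Ω
Parallel: admittances add. Y = 1/(jωL) + jωC
Y = (0 − j0.772) S
|Y| = 0.772 S → |Z| = 1/|Y| = 1.30 Ω, ∠Z = −∠Y = 90.0°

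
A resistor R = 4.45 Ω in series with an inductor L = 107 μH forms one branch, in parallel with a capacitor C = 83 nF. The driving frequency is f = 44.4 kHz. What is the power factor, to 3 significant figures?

ω = 2πf = 279000 rad/s
X_L = ωL = 29.9 Ω
X_C = 1/(ωC) = 43.2 Ω
Branch 1 (R+jX_L): Z₁ = 4.45 + j29.9 Ω, |Z₁| = 30.2 Ω
Branch 2 (−jX_C): Z₂ = −j43.2 Ω
Parallel: Z = Z₁Z₂/(Z₁+Z₂), |Z| = 92.7 Ω, ∠Z = 63.1°
cos φ = cos(63.1°) = 0.453

0.453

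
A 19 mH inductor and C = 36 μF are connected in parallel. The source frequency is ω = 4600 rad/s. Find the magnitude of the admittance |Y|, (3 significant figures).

154 mS

X_L = ωL = 87.4 Ω
X_C = 1/(ωC) = 6.04 Ω
Parallel: admittances add. Y = 1/(jωL) + jωC
Y = (0 + j0.154) S
|Y| = 0.154 S → |Z| = 1/|Y| = 6.49 Ω, ∠Z = −∠Y = -90.0°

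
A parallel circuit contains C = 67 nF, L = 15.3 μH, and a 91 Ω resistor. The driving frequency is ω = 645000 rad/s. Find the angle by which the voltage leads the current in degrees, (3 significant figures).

79.3°

X_L = ωL = 9.87 Ω
X_C = 1/(ωC) = 23.1 Ω
Parallel: admittances add. Y = 1/R + 1/(jωL) + jωC
Y = (0.0110 − j0.0581) S
|Y| = 0.0591 S → |Z| = 1/|Y| = 16.9 Ω, ∠Z = −∠Y = 79.3°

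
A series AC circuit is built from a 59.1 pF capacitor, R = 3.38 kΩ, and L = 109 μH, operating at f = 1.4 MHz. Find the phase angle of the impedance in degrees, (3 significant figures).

ω = 2πf = 8.796e+06 rad/s
X_L = ωL = 959 Ω
X_C = 1/(ωC) = 1920 Ω
Net reactance X = X_L − X_C = -965 Ω
Z = 3380 − j965 Ω
|Z| = √(3380² + 965²) = 3510 Ω
∠Z = arctan(-965/3380) = -15.9°

-15.9°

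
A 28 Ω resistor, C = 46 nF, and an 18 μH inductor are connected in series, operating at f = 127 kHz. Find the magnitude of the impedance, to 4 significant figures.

30.82 Ω

ω = 2πf = 798000 rad/s
X_L = ωL = 14.36 Ω
X_C = 1/(ωC) = 27.24 Ω
Net reactance X = X_L − X_C = -12.88 Ω
Z = 28.00 − j12.88 Ω
|Z| = √(28.00² + 12.88²) = 30.82 Ω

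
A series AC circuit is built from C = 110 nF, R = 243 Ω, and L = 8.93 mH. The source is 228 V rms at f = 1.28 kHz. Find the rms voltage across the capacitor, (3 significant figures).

237 V

ω = 2πf = 8042 rad/s
X_L = ωL = 71.8 Ω
X_C = 1/(ωC) = 1130 Ω
Net reactance X = X_L − X_C = -1060 Ω
Z = 243 − j1060 Ω
|Z| = √(243² + 1060²) = 1090 Ω
I = V/|Z| = 210 mA
V_C = I·|Z_C| = 0.210 × 1130 = 237 V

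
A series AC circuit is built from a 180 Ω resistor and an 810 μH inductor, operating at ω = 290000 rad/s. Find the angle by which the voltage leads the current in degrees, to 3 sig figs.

X_L = ωL = 235 Ω
Z = 180 + j235 Ω
|Z| = √(180² + 235²) = 296 Ω
∠Z = arctan(235/180) = 52.5°

52.5°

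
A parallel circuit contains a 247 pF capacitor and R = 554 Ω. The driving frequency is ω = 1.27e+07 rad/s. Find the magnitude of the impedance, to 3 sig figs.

X_C = 1/(ωC) = 319 Ω
Parallel: admittances add. Y = 1/R + jωC
Y = (0.00181 + j0.00314) S
|Y| = 0.00362 S → |Z| = 1/|Y| = 276 Ω, ∠Z = −∠Y = -60.1°

276 Ω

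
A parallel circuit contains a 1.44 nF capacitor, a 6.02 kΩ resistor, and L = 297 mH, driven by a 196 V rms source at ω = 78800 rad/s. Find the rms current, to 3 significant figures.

X_L = ωL = 23400 Ω
X_C = 1/(ωC) = 8810 Ω
Parallel: admittances add. Y = 1/R + 1/(jωL) + jωC
Y = (0.000166 + j7.07e-05) S
|Y| = 0.000181 S → |Z| = 1/|Y| = 5540 Ω, ∠Z = −∠Y = -23.1°
I = V/|Z| = 196/5540 = 35.4 mA

35.4 mA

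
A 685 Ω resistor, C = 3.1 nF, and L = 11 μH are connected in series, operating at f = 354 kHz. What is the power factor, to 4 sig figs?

0.9849

ω = 2πf = 2.224e+06 rad/s
X_L = ωL = 24.47 Ω
X_C = 1/(ωC) = 145.0 Ω
Net reactance X = X_L − X_C = -120.6 Ω
Z = 685.0 − j120.6 Ω
|Z| = √(685.0² + 120.6²) = 695.5 Ω
∠Z = arctan(-120.6/685.0) = -9.982°
cos φ = cos(-9.982°) = 0.9849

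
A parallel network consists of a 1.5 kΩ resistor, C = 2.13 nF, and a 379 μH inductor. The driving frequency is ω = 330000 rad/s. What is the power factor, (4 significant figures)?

0.09104

X_L = ωL = 125.1 Ω
X_C = 1/(ωC) = 1423 Ω
Parallel: admittances add. Y = 1/R + 1/(jωL) + jωC
Y = (0.0006667 − j0.007293) S
|Y| = 0.007323 S → |Z| = 1/|Y| = 136.6 Ω, ∠Z = −∠Y = 84.78°
cos φ = cos(84.78°) = 0.09104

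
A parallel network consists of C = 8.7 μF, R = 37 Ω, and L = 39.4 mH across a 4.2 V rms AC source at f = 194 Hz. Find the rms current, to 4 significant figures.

ω = 2πf = 1219 rad/s
X_L = ωL = 48.03 Ω
X_C = 1/(ωC) = 94.30 Ω
Parallel: admittances add. Y = 1/R + 1/(jωL) + jωC
Y = (0.02703 − j0.01022) S
|Y| = 0.02889 S → |Z| = 1/|Y| = 34.61 Ω, ∠Z = −∠Y = 20.71°
I = V/|Z| = 4.2/34.61 = 121.4 mA

121.4 mA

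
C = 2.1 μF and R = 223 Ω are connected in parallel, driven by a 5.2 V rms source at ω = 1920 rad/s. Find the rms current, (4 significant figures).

31.36 mA

X_C = 1/(ωC) = 248.0 Ω
Parallel: admittances add. Y = 1/R + jωC
Y = (0.004484 + j0.004032) S
|Y| = 0.006030 S → |Z| = 1/|Y| = 165.8 Ω, ∠Z = −∠Y = -41.96°
I = V/|Z| = 5.2/165.8 = 31.36 mA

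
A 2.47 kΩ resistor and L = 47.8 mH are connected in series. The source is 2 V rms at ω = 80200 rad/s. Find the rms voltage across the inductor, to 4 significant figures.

X_L = ωL = 3834 Ω
Z = 2470 + j3834 Ω
|Z| = √(2470² + 3834²) = 4560 Ω
I = V/|Z| = 438.6 μA
V_L = I·|Z_L| = 0.0004386 × 3834 = 1.681 V

1.681 V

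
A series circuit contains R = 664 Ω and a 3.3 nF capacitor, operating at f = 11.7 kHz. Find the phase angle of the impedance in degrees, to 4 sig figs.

-80.85°

ω = 2πf = 73510 rad/s
X_C = 1/(ωC) = 4122 Ω
Z = 664.0 − j4122 Ω
|Z| = √(664.0² + 4122²) = 4175 Ω
∠Z = arctan(-4122/664.0) = -80.85°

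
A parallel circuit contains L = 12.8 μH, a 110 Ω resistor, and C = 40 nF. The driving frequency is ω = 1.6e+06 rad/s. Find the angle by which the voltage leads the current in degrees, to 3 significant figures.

-59.1°

X_L = ωL = 20.5 Ω
X_C = 1/(ωC) = 15.6 Ω
Parallel: admittances add. Y = 1/R + 1/(jωL) + jωC
Y = (0.00909 + j0.0152) S
|Y| = 0.0177 S → |Z| = 1/|Y| = 56.5 Ω, ∠Z = −∠Y = -59.1°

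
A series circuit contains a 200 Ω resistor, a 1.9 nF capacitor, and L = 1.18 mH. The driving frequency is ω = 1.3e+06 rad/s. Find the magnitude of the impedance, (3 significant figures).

1150 Ω

X_L = ωL = 1530 Ω
X_C = 1/(ωC) = 405 Ω
Net reactance X = X_L − X_C = 1130 Ω
Z = 200 + j1130 Ω
|Z| = √(200² + 1130²) = 1150 Ω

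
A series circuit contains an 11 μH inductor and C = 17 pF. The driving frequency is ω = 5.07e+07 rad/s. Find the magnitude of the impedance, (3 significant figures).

X_L = ωL = 558 Ω
X_C = 1/(ωC) = 1160 Ω
Net reactance X = X_L − X_C = -603 Ω
Z = − j603 Ω
|Z| = √(0² + 603²) = 603 Ω

603 Ω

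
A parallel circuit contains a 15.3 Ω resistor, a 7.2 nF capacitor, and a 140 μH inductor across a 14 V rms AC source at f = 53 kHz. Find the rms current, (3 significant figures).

953 mA

ω = 2πf = 333000 rad/s
X_L = ωL = 46.6 Ω
X_C = 1/(ωC) = 417 Ω
Parallel: admittances add. Y = 1/R + 1/(jωL) + jωC
Y = (0.0654 − j0.0191) S
|Y| = 0.0681 S → |Z| = 1/|Y| = 14.7 Ω, ∠Z = −∠Y = 16.3°
I = V/|Z| = 14/14.7 = 953 mA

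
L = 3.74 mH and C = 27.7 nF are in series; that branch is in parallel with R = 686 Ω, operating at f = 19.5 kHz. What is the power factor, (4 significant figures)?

ω = 2πf = 122500 rad/s
X_L = ωL = 458.2 Ω
X_C = 1/(ωC) = 294.6 Ω
Branch 1: Z₁ = R = 686.0 Ω
Branch 2 (series LC): Z₂ = j(X_L − X_C) = j163.6 Ω
Parallel: Z = Z₁Z₂/(Z₁+Z₂), |Z| = 159.1 Ω, ∠Z = 76.59°
cos φ = cos(76.59°) = 0.2320

0.2320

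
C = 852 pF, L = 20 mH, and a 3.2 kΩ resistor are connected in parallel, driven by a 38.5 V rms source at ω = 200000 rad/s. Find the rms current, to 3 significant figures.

12.4 mA

X_L = ωL = 4000 Ω
X_C = 1/(ωC) = 5870 Ω
Parallel: admittances add. Y = 1/R + 1/(jωL) + jωC
Y = (0.000313 − j7.96e-05) S
|Y| = 0.000322 S → |Z| = 1/|Y| = 3100 Ω, ∠Z = −∠Y = 14.3°
I = V/|Z| = 38.5/3100 = 12.4 mA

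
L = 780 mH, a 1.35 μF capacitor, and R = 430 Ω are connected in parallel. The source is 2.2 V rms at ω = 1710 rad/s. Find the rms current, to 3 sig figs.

6.16 mA

X_L = ωL = 1330 Ω
X_C = 1/(ωC) = 433 Ω
Parallel: admittances add. Y = 1/R + 1/(jωL) + jωC
Y = (0.00233 + j0.00156) S
|Y| = 0.00280 S → |Z| = 1/|Y| = 357 Ω, ∠Z = −∠Y = -33.8°
I = V/|Z| = 2.2/357 = 6.16 mA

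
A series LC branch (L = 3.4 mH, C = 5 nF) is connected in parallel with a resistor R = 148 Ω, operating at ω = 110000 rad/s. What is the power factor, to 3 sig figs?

X_L = ωL = 374 Ω
X_C = 1/(ωC) = 1820 Ω
Branch 1: Z₁ = R = 148 Ω
Branch 2 (series LC): Z₂ = j(X_L − X_C) = −j1440 Ω
Parallel: Z = Z₁Z₂/(Z₁+Z₂), |Z| = 147 Ω, ∠Z = -5.85°
cos φ = cos(-5.85°) = 0.995

0.995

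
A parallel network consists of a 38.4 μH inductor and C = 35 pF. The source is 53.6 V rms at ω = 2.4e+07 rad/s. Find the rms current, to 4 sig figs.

X_L = ωL = 921.6 Ω
X_C = 1/(ωC) = 1190 Ω
Parallel: admittances add. Y = 1/(jωL) + jωC
Y = (0 − j0.0002451) S
|Y| = 0.0002451 S → |Z| = 1/|Y| = 4080 Ω, ∠Z = −∠Y = 90.00°
I = V/|Z| = 53.6/4080 = 13.14 mA

13.14 mA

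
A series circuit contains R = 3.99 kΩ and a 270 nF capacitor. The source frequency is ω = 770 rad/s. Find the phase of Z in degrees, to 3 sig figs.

-50.3°

X_C = 1/(ωC) = 4810 Ω
Z = 3990 − j4810 Ω
|Z| = √(3990² + 4810²) = 6250 Ω
∠Z = arctan(-4810/3990) = -50.3°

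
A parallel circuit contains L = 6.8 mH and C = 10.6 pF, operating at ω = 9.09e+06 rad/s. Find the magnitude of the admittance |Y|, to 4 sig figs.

X_L = ωL = 61810 Ω
X_C = 1/(ωC) = 10380 Ω
Parallel: admittances add. Y = 1/(jωL) + jωC
Y = (0 + j8.018e-05) S
|Y| = 8.018e-05 S → |Z| = 1/|Y| = 12470 Ω, ∠Z = −∠Y = -90.00°

80.18 μS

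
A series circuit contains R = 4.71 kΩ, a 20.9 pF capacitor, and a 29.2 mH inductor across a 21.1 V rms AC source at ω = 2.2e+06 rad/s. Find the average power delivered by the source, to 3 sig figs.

1.15 mW

X_L = ωL = 64200 Ω
X_C = 1/(ωC) = 21700 Ω
Net reactance X = X_L − X_C = 42500 Ω
Z = 4710 + j42500 Ω
|Z| = √(4710² + 42500²) = 42800 Ω
∠Z = arctan(42500/4710) = 83.7°
I = V/|Z| = 494 μA
P = VI cos φ = 21.1 × 0.000494 × cos(83.7°) = 1.15 mW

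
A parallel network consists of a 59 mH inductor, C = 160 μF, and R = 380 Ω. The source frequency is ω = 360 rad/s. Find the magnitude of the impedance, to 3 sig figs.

92.2 Ω

X_L = ωL = 21.2 Ω
X_C = 1/(ωC) = 17.4 Ω
Parallel: admittances add. Y = 1/R + 1/(jωL) + jωC
Y = (0.00263 + j0.0105) S
|Y| = 0.0108 S → |Z| = 1/|Y| = 92.2 Ω, ∠Z = −∠Y = -76.0°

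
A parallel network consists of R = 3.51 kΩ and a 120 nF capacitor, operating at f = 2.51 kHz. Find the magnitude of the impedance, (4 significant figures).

522.5 Ω

ω = 2πf = 15770 rad/s
X_C = 1/(ωC) = 528.4 Ω
Parallel: admittances add. Y = 1/R + jωC
Y = (0.0002849 + j0.001892) S
|Y| = 0.001914 S → |Z| = 1/|Y| = 522.5 Ω, ∠Z = −∠Y = -81.44°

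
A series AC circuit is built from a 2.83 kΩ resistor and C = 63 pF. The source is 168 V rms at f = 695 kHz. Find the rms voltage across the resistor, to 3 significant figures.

ω = 2πf = 4.367e+06 rad/s
X_C = 1/(ωC) = 3630 Ω
Z = 2830 − j3630 Ω
|Z| = √(2830² + 3630²) = 4610 Ω
I = V/|Z| = 36.5 mA
V_R = I·|Z_R| = 0.0365 × 2830 = 103 V

103 V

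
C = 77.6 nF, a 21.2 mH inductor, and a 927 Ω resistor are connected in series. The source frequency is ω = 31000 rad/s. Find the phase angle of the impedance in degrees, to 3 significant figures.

X_L = ωL = 657 Ω
X_C = 1/(ωC) = 416 Ω
Net reactance X = X_L − X_C = 242 Ω
Z = 927 + j242 Ω
|Z| = √(927² + 242²) = 958 Ω
∠Z = arctan(242/927) = 14.6°

14.6°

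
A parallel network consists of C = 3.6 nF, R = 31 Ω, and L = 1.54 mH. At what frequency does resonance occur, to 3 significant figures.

ω₀ = 1/√(LC) = 1/√(0.00154 × 3.6e-09) = 424700 rad/s
f₀ = ω₀/(2π) = 67.6 kHz

67.6 kHz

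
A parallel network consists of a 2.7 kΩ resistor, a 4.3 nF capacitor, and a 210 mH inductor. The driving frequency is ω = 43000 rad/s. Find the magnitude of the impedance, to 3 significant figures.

X_L = ωL = 9030 Ω
X_C = 1/(ωC) = 5410 Ω
Parallel: admittances add. Y = 1/R + 1/(jωL) + jωC
Y = (0.000370 + j7.42e-05) S
|Y| = 0.000378 S → |Z| = 1/|Y| = 2650 Ω, ∠Z = −∠Y = -11.3°

2650 Ω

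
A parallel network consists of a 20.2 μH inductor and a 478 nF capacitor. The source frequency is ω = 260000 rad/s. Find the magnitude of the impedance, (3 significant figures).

15.1 Ω

X_L = ωL = 5.25 Ω
X_C = 1/(ωC) = 8.05 Ω
Parallel: admittances add. Y = 1/(jωL) + jωC
Y = (0 − j0.0661) S
|Y| = 0.0661 S → |Z| = 1/|Y| = 15.1 Ω, ∠Z = −∠Y = 90.0°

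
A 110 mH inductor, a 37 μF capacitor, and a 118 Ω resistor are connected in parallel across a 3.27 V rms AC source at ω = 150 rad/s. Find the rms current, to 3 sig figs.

X_L = ωL = 16.5 Ω
X_C = 1/(ωC) = 180 Ω
Parallel: admittances add. Y = 1/R + 1/(jωL) + jωC
Y = (0.00847 − j0.0551) S
|Y| = 0.0557 S → |Z| = 1/|Y| = 18.0 Ω, ∠Z = −∠Y = 81.2°
I = V/|Z| = 3.27/18.0 = 182 mA

182 mA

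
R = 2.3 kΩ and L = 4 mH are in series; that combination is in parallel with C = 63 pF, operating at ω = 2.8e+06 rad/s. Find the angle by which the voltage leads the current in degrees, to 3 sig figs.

X_L = ωL = 11200 Ω
X_C = 1/(ωC) = 5670 Ω
Branch 1 (R+jX_L): Z₁ = 2300 + j11200 Ω, |Z₁| = 11400 Ω
Branch 2 (−jX_C): Z₂ = −j5670 Ω
Parallel: Z = Z₁Z₂/(Z₁+Z₂), |Z| = 10800 Ω, ∠Z = -79.0°

-79.0°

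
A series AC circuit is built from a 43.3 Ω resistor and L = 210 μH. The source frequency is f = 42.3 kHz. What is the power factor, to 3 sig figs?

ω = 2πf = 265800 rad/s
X_L = ωL = 55.8 Ω
Z = 43.3 + j55.8 Ω
|Z| = √(43.3² + 55.8²) = 70.6 Ω
∠Z = arctan(55.8/43.3) = 52.2°
cos φ = cos(52.2°) = 0.613

0.613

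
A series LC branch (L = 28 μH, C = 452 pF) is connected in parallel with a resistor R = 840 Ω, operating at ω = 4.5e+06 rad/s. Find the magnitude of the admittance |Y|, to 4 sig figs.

X_L = ωL = 126.0 Ω
X_C = 1/(ωC) = 491.6 Ω
Branch 1: Z₁ = R = 840.0 Ω
Branch 2 (series LC): Z₂ = j(X_L − X_C) = −j365.6 Ω
Parallel: Z = Z₁Z₂/(Z₁+Z₂), |Z| = 335.3 Ω, ∠Z = -66.48°
|Y| = 1/|Z| = 2.983 mS

2.983 mS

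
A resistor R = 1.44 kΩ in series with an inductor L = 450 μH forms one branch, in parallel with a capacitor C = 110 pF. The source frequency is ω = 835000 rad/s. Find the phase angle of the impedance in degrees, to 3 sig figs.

6.82°

X_L = ωL = 376 Ω
X_C = 1/(ωC) = 10900 Ω
Branch 1 (R+jX_L): Z₁ = 1440 + j376 Ω, |Z₁| = 1490 Ω
Branch 2 (−jX_C): Z₂ = −j10900 Ω
Parallel: Z = Z₁Z₂/(Z₁+Z₂), |Z| = 1530 Ω, ∠Z = 6.82°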